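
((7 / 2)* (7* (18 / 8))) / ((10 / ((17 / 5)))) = 7497 / 400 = 18.74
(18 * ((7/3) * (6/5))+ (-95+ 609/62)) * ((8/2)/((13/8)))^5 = -180875165696/57550415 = -3142.90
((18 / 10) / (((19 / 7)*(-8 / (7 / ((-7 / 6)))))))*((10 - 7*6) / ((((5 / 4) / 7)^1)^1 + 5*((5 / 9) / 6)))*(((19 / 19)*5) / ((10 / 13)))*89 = -661267152 / 46075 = -14351.97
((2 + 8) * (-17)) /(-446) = 85 /223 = 0.38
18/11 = 1.64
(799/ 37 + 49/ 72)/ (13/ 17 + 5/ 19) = 19167143/ 884448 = 21.67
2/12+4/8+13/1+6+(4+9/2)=169/6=28.17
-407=-407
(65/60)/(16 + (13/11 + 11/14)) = 1001/16602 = 0.06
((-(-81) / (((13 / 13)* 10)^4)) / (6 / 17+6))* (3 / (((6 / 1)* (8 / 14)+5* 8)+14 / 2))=1071 / 14120000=0.00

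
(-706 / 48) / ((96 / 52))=-4589 / 576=-7.97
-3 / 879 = -1 / 293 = -0.00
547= 547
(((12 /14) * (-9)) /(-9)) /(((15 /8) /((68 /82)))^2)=147968 /882525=0.17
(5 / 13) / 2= 5 / 26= 0.19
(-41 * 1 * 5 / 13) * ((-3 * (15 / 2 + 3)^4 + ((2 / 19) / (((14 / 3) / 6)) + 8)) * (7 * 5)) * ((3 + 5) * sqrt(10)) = 6116932475 * sqrt(10) / 38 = 509037866.17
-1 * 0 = 0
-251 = -251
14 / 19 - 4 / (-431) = 6110 / 8189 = 0.75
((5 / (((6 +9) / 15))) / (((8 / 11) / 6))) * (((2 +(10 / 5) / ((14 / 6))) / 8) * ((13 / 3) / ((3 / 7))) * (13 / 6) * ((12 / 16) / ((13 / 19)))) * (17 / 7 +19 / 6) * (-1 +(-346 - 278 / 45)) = -50738005175 / 72576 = -699101.70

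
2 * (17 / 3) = 34 / 3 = 11.33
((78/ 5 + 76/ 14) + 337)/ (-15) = -4177/ 175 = -23.87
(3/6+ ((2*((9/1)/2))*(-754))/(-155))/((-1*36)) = -13727/11160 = -1.23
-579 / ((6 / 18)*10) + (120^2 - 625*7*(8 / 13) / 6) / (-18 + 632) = -18076601 / 119730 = -150.98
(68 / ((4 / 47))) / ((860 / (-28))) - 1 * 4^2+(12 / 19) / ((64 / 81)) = -2693787 / 65360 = -41.21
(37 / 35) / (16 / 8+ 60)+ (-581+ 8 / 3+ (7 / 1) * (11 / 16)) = -29868077 / 52080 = -573.50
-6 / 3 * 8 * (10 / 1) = -160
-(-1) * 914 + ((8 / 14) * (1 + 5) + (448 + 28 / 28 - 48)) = 9229 / 7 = 1318.43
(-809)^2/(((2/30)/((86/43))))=19634430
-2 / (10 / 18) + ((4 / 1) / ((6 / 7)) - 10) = -134 / 15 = -8.93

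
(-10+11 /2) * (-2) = 9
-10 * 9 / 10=-9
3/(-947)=-3/947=-0.00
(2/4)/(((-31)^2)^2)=1/1847042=0.00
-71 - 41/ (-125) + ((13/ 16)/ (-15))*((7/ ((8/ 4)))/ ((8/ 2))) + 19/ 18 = -10031593/ 144000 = -69.66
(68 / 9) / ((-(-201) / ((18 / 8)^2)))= 51 / 268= 0.19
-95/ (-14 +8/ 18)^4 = -623295/ 221533456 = -0.00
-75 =-75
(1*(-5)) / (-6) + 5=35 / 6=5.83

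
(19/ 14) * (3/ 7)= 57/ 98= 0.58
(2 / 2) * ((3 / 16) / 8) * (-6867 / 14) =-2943 / 256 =-11.50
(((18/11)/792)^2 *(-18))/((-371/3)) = 27/43454488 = 0.00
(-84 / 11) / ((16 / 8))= -42 / 11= -3.82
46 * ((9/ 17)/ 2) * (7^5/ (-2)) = -3479049/ 34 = -102324.97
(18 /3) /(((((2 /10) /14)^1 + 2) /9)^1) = 1260 /47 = 26.81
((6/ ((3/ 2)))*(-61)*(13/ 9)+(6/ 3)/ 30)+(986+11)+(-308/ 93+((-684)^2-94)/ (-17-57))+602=-262090529/ 51615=-5077.80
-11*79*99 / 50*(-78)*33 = 110721897 / 25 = 4428875.88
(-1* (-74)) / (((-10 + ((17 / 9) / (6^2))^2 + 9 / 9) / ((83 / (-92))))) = 161190648 / 21723385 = 7.42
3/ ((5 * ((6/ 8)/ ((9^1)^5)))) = 236196/ 5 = 47239.20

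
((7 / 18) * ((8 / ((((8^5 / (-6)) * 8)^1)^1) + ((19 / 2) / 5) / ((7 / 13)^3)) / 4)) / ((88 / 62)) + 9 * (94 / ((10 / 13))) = 13996323221753 / 12716605440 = 1100.63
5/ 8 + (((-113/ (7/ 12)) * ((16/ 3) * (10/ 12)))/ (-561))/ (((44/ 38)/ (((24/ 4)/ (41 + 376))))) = 92813905/ 144105192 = 0.64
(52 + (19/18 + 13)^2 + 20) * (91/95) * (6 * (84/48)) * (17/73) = 945772373/1497960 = 631.37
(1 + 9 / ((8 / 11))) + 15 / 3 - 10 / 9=1243 / 72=17.26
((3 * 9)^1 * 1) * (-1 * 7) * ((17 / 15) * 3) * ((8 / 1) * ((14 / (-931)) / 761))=0.10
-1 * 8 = -8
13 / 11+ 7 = 90 / 11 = 8.18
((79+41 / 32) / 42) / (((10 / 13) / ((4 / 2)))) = 4771 / 960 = 4.97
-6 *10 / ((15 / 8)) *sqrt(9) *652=-62592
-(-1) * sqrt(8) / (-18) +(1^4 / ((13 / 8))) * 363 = 223.23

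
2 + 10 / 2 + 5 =12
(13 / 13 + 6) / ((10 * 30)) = 7 / 300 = 0.02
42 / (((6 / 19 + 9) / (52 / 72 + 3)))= 8911 / 531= 16.78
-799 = -799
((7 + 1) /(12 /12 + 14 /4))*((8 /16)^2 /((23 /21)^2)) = 196 /529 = 0.37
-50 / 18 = -25 / 9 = -2.78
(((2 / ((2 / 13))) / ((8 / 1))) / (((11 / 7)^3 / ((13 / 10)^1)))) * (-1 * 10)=-57967 / 10648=-5.44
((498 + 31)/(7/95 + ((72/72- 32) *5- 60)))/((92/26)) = -28405/40836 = -0.70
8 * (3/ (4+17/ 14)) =336/ 73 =4.60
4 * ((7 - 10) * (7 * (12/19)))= -1008/19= -53.05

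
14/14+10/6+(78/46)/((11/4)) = 2492/759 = 3.28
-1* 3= -3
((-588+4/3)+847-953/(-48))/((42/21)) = 4483/32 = 140.09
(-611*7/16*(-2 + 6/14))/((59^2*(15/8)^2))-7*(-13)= 71300359/783225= 91.03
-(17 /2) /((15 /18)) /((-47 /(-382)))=-19482 /235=-82.90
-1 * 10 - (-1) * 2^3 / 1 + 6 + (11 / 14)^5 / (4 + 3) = 15220123 / 3764768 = 4.04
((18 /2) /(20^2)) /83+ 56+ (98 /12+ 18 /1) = 8183827 /99600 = 82.17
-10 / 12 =-0.83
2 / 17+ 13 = 223 / 17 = 13.12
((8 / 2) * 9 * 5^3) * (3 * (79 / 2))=533250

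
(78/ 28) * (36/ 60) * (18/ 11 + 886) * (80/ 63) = 1883.96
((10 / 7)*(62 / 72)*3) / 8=155 / 336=0.46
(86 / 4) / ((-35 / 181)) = -7783 / 70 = -111.19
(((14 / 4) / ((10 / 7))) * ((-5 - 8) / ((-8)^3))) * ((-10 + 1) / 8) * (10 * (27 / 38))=-154791 / 311296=-0.50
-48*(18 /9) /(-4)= 24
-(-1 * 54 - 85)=139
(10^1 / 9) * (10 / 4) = 25 / 9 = 2.78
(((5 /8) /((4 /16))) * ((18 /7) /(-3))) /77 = -15 /539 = -0.03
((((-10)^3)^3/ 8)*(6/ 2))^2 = 140625000000000000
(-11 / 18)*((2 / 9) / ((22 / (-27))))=1 / 6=0.17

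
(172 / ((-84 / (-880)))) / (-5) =-7568 / 21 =-360.38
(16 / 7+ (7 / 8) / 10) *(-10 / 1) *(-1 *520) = 86385 / 7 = 12340.71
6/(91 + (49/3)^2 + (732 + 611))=54/15307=0.00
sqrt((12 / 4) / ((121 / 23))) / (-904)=-sqrt(69) / 9944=-0.00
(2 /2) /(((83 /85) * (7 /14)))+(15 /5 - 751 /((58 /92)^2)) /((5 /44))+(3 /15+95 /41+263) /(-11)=-2616678223579 /157405765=-16623.78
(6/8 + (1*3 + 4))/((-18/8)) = -31/9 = -3.44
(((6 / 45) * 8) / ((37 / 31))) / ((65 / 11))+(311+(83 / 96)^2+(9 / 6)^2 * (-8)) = 32570564257 / 110822400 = 293.90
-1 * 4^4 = -256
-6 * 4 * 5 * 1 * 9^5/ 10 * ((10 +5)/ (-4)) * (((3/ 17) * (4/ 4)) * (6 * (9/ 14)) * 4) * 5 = 4304672100/ 119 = 36173715.13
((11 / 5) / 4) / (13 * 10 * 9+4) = 11 / 23480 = 0.00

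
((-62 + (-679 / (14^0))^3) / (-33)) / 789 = 34782989 / 2893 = 12023.16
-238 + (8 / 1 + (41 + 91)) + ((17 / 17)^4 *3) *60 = 82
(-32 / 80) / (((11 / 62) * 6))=-62 / 165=-0.38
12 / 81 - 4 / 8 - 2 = -127 / 54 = -2.35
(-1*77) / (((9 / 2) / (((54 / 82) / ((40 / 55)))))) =-2541 / 164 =-15.49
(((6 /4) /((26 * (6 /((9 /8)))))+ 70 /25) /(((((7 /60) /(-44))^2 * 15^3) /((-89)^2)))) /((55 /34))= 138559898488 /238875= 580051.90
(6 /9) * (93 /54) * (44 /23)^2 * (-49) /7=-420112 /14283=-29.41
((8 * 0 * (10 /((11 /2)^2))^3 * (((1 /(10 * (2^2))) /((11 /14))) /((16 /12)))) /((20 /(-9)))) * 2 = 0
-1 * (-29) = 29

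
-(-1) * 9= 9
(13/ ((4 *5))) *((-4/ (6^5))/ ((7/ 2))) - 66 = -8981293/ 136080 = -66.00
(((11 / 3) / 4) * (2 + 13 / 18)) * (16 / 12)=3.33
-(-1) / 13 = 1 / 13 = 0.08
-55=-55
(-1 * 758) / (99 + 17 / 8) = -6064 / 809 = -7.50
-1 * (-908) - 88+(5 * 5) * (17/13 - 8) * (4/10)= 9790/13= 753.08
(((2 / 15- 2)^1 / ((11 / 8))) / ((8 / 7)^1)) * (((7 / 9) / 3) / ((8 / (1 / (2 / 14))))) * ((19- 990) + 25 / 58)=135159493 / 516780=261.54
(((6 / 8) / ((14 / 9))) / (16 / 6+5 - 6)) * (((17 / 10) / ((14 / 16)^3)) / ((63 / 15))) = 14688 / 84035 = 0.17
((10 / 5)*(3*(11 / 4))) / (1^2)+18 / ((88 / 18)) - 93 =-801 / 11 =-72.82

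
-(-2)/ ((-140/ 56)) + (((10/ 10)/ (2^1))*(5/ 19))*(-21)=-677/ 190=-3.56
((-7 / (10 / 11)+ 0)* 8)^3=-29218112 / 125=-233744.90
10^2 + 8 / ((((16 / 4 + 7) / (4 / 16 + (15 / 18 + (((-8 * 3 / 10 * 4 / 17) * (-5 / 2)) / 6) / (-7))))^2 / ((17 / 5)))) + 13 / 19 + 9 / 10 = 8775672128 / 86178015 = 101.83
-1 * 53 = -53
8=8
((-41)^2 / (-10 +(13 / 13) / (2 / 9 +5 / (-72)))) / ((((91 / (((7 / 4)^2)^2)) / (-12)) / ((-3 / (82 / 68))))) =-23668029 / 15808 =-1497.22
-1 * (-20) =20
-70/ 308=-5/ 22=-0.23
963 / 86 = 11.20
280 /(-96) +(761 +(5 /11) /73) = 7304951 /9636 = 758.09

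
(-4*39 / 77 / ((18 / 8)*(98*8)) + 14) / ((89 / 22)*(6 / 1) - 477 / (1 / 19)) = -158453 / 102309354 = -0.00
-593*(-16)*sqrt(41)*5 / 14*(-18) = -426960*sqrt(41) / 7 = -390553.99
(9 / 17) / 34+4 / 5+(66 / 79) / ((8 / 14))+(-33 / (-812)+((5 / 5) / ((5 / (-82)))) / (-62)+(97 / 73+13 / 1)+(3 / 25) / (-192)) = 283786739901341 / 16781296414400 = 16.91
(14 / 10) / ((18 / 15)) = 7 / 6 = 1.17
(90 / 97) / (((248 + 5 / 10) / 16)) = 2880 / 48209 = 0.06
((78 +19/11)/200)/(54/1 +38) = 877/202400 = 0.00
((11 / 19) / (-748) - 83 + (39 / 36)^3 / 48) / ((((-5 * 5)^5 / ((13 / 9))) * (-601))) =-28898438413 / 1415156670000000000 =-0.00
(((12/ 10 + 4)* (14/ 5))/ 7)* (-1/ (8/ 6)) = -1.56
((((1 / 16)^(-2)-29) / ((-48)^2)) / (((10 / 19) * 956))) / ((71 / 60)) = 0.00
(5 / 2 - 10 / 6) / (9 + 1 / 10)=25 / 273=0.09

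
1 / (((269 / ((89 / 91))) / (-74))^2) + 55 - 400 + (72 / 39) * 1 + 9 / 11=-2256006441622 / 6591435851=-342.26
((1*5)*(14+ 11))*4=500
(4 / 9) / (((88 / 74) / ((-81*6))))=-1998 / 11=-181.64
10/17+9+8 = 299/17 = 17.59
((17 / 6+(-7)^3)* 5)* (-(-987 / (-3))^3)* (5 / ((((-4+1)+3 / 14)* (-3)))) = 36237783899.07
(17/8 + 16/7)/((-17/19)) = -4693/952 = -4.93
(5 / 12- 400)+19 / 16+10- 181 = -569.40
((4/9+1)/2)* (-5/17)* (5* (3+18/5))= -715/102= -7.01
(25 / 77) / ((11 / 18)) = 450 / 847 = 0.53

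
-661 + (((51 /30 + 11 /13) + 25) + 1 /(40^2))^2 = 42323018729 /432640000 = 97.83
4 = 4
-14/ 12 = -7/ 6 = -1.17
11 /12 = 0.92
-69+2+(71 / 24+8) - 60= -2785 / 24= -116.04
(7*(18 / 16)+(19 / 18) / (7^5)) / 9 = 0.88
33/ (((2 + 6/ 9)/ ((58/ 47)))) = 2871/ 188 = 15.27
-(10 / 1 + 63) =-73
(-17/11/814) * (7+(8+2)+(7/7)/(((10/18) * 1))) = -799/22385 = -0.04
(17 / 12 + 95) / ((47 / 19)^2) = 417677 / 26508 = 15.76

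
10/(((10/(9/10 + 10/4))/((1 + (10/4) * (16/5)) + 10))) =323/5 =64.60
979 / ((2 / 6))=2937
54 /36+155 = 313 /2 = 156.50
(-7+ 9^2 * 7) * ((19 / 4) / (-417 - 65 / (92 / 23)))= -10640 / 1733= -6.14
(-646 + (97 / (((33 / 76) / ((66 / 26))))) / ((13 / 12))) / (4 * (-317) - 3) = 20710 / 214799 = 0.10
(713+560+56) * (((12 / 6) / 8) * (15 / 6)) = 6645 / 8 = 830.62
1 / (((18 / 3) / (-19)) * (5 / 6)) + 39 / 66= -353 / 110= -3.21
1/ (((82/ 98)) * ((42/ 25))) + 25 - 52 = -6467/ 246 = -26.29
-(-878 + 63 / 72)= 7017 / 8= 877.12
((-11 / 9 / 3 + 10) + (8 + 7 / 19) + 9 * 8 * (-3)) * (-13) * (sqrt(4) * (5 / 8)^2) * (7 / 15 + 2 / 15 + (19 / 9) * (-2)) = -538194215 / 73872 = -7285.50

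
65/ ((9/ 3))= 65/ 3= 21.67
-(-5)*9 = 45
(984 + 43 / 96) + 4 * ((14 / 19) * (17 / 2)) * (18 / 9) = 1887025 / 1824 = 1034.55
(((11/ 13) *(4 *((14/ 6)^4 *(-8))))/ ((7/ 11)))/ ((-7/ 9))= 189728/ 117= 1621.61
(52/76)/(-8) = -13/152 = -0.09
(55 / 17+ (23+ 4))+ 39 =1177 / 17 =69.24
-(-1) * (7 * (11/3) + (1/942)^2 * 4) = 5693920/221841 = 25.67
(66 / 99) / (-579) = -2 / 1737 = -0.00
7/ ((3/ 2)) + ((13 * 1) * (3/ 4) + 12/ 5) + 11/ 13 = 13777/ 780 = 17.66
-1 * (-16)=16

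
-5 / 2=-2.50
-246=-246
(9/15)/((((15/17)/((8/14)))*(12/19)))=323/525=0.62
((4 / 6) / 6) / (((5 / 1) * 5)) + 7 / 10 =317 / 450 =0.70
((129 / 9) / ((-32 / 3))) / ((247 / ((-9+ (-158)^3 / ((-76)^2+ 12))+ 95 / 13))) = 17268327 / 4646317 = 3.72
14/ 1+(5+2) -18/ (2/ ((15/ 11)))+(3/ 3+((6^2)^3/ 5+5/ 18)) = 9341.21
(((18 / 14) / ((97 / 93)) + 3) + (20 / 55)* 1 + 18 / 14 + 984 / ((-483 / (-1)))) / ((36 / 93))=20.46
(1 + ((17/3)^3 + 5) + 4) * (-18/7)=-10366/21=-493.62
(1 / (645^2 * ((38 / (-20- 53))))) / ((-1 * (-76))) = -73 / 1201480200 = -0.00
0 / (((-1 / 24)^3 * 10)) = 0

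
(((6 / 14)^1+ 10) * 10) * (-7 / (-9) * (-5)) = -3650 / 9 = -405.56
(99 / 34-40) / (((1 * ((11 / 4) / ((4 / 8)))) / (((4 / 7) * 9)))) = -45396 / 1309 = -34.68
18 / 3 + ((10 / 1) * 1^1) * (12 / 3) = 46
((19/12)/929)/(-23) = -19/256404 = -0.00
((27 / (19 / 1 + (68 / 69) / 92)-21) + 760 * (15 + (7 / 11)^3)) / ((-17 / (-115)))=10691778710827 / 136531318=78310.08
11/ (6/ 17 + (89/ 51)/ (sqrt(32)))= 323136/ 2447 - 199716 * sqrt(2)/ 2447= 16.63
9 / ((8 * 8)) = 9 / 64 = 0.14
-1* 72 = -72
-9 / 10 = -0.90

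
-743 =-743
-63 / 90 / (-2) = 7 / 20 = 0.35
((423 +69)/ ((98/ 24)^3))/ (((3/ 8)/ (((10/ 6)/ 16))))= 236160/ 117649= 2.01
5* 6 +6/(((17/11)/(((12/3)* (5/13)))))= 35.97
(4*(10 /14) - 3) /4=-1 /28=-0.04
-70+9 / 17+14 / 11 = -12753 / 187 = -68.20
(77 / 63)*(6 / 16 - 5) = -407 / 72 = -5.65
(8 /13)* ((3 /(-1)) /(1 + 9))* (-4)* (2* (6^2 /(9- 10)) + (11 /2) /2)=-3324 /65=-51.14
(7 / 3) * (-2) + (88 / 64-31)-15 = -1183 / 24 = -49.29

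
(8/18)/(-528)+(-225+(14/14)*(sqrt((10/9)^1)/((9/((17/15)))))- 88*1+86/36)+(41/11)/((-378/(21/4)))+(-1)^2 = -735761/2376+17*sqrt(10)/405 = -309.53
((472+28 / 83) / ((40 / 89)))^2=760888099521 / 688900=1104497.17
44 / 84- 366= -7675 / 21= -365.48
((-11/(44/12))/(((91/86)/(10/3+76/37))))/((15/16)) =-63296/3885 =-16.29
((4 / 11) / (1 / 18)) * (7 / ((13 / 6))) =3024 / 143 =21.15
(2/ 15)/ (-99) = -2/ 1485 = -0.00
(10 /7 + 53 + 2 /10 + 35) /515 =3137 /18025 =0.17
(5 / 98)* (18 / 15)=3 / 49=0.06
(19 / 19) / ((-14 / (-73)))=73 / 14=5.21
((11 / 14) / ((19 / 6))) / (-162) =-11 / 7182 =-0.00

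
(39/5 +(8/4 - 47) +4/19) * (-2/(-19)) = -7028/1805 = -3.89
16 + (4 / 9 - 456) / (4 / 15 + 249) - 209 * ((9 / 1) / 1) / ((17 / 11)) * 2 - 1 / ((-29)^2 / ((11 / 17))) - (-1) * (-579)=-480958184528 / 160369449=-2999.06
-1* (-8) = 8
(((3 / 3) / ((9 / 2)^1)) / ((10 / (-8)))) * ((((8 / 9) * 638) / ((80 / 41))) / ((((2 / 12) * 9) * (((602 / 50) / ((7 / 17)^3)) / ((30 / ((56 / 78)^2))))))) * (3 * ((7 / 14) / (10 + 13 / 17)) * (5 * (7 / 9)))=-386811425 / 61401807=-6.30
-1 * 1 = -1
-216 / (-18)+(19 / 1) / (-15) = 161 / 15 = 10.73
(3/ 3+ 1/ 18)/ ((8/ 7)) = 0.92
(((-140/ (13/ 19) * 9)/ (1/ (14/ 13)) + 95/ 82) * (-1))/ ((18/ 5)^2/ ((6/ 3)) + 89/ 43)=231.82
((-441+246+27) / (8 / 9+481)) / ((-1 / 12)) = 18144 / 4337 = 4.18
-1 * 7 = -7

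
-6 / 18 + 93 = 278 / 3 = 92.67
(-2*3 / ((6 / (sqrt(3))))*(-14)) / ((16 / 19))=133*sqrt(3) / 8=28.80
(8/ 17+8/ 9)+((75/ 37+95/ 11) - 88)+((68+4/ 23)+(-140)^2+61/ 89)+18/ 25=62439293060291/ 3186718425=19593.60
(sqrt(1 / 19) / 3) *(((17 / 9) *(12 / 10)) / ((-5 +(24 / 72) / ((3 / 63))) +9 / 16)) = 544 *sqrt(19) / 35055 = 0.07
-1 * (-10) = 10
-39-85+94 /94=-123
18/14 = 9/7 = 1.29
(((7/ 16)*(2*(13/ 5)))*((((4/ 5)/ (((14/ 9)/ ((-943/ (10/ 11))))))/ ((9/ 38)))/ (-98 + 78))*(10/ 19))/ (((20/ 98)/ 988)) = 1632077447/ 2500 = 652830.98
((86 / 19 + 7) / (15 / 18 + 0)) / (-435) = -438 / 13775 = -0.03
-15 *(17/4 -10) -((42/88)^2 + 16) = 135563/1936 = 70.02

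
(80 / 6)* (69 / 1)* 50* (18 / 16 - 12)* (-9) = 4502250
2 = 2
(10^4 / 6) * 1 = 5000 / 3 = 1666.67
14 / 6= 7 / 3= 2.33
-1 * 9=-9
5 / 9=0.56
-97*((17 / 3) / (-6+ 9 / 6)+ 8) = -17654 / 27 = -653.85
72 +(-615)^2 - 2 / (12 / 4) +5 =378301.33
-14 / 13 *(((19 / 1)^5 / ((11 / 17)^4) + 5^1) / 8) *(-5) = 1809555455610 / 190333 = 9507313.26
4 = 4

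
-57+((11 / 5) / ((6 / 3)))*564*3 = 9021 / 5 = 1804.20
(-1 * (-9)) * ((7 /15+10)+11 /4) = 2379 /20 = 118.95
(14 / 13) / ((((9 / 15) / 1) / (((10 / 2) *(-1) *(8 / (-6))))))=1400 / 117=11.97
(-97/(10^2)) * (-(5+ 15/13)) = 388/65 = 5.97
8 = 8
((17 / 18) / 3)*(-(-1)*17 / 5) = 289 / 270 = 1.07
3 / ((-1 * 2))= -3 / 2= -1.50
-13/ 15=-0.87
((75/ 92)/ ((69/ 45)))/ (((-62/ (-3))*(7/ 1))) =0.00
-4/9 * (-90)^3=324000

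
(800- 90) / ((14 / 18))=6390 / 7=912.86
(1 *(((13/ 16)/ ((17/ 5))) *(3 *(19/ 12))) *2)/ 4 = 0.57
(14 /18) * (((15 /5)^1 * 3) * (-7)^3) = -2401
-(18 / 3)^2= -36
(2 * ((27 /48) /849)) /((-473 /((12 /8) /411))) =-3 /293418928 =-0.00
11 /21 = 0.52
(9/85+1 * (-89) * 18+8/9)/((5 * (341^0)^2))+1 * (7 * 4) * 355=36795731/3825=9619.80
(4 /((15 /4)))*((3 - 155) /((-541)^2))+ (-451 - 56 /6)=-2020964737 /4390215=-460.33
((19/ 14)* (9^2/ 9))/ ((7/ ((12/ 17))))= 1026/ 833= 1.23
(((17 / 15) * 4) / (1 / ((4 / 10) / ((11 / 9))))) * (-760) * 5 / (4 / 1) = -15504 / 11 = -1409.45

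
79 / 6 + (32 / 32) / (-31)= 2443 / 186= 13.13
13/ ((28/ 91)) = 169/ 4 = 42.25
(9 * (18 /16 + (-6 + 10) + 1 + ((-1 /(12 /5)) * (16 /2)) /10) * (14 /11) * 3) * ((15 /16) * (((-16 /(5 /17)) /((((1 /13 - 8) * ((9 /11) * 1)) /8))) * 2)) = 2580396 /103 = 25052.39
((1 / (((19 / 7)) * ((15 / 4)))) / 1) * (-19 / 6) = -14 / 45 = -0.31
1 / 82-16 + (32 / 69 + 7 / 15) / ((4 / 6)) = -68802 / 4715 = -14.59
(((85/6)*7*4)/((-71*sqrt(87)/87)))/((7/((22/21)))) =-3740*sqrt(87)/4473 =-7.80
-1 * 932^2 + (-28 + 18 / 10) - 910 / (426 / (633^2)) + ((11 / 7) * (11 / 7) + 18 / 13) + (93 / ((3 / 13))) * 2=-389805237167 / 226135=-1723772.25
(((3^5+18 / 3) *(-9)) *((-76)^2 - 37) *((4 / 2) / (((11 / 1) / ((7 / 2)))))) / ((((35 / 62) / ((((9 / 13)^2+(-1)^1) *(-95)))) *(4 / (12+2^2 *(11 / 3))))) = -4781183312.66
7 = 7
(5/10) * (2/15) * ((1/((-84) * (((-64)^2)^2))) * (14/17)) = -1/25669140480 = -0.00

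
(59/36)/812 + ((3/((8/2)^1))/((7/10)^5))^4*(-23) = -3039018077465184062984563/333212504058827716176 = -9120.36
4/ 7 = 0.57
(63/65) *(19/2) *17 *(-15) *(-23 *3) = 4212243/26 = 162009.35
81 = 81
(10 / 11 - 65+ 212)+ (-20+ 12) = 1539 / 11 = 139.91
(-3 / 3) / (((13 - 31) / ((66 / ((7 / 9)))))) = 33 / 7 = 4.71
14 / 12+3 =25 / 6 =4.17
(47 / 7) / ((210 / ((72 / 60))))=47 / 1225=0.04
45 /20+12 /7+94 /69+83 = 88.33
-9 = -9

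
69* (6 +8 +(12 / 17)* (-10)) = 8142 / 17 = 478.94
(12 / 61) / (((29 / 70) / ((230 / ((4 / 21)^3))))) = 111826575 / 7076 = 15803.64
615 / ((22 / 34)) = 10455 / 11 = 950.45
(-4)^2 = 16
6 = 6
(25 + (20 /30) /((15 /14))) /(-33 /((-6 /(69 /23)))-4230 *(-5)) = 2306 /1904985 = 0.00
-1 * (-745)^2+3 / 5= -2775122 / 5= -555024.40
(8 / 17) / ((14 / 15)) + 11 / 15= 2209 / 1785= 1.24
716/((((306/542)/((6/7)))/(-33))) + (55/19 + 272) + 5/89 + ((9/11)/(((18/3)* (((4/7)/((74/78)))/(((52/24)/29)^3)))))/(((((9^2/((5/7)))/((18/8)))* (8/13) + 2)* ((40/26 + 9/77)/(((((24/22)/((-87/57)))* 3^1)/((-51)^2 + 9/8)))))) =-668977634143132294252430603/18792957876921793494468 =-35597.25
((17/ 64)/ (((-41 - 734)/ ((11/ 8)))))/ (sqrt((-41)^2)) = -187/ 16268800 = -0.00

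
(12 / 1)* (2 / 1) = 24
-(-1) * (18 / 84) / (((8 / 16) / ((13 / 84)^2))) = 169 / 16464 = 0.01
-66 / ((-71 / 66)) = 4356 / 71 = 61.35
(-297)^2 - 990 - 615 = 86604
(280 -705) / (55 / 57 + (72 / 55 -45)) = 1332375 / 133946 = 9.95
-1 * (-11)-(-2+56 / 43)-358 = -14891 / 43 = -346.30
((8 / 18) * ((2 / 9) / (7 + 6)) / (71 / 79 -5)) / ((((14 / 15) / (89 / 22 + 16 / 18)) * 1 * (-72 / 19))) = 0.00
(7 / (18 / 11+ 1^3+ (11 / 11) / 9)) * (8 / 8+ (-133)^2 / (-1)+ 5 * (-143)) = -12753279 / 272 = -46887.06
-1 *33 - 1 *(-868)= 835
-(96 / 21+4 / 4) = -39 / 7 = -5.57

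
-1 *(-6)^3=216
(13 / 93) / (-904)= -13 / 84072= -0.00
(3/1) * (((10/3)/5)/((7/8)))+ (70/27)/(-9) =3398/1701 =2.00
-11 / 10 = -1.10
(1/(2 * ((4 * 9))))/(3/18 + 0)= 1/12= 0.08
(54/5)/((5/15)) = 162/5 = 32.40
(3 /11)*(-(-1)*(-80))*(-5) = 1200 /11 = 109.09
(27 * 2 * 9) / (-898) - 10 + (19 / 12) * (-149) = -1327915 / 5388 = -246.46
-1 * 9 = -9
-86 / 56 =-1.54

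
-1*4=-4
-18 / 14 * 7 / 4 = -9 / 4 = -2.25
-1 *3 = -3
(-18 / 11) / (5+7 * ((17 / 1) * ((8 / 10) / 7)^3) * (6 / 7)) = -771750 / 2429933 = -0.32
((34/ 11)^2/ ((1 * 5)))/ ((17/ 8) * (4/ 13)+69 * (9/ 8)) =120224/ 4925305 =0.02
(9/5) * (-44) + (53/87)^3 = -260022803/3292515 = -78.97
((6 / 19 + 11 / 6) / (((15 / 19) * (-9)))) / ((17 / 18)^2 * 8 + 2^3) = -49 / 2452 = -0.02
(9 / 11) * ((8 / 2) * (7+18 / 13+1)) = 4392 / 143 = 30.71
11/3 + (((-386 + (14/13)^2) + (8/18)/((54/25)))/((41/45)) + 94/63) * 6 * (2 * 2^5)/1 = -70513402537/436527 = -161532.74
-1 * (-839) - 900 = -61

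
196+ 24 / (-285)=18612 / 95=195.92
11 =11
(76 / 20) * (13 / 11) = 4.49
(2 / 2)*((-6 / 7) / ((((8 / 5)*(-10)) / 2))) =3 / 28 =0.11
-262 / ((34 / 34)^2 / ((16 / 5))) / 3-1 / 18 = -25157 / 90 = -279.52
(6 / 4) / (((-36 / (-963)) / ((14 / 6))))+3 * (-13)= 54.62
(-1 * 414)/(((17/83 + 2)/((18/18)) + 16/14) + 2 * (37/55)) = -13229370/149969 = -88.21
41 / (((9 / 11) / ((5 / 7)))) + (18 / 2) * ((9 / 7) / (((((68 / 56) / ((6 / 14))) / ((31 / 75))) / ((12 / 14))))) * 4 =7793377 / 187425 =41.58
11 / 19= 0.58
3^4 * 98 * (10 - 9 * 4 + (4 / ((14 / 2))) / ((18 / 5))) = -205128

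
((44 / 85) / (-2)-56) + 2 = -4612 / 85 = -54.26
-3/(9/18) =-6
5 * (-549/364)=-2745/364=-7.54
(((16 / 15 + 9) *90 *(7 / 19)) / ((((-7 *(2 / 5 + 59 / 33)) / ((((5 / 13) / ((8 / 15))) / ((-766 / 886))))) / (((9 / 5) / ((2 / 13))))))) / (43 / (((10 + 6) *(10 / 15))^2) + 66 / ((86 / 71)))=8201188828800 / 2115497041127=3.88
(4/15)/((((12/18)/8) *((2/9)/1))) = 72/5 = 14.40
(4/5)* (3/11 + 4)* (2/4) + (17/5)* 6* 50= 56194/55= 1021.71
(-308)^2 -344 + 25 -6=94539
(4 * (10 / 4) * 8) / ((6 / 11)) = 440 / 3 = 146.67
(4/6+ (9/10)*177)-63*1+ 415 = 15359/30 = 511.97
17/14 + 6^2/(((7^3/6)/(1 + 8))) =4721/686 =6.88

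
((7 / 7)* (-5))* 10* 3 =-150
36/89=0.40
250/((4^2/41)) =5125/8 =640.62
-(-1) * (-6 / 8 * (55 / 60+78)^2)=-896809 / 192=-4670.88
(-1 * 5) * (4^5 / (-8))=640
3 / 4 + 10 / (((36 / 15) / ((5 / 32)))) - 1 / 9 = 743 / 576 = 1.29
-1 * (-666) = 666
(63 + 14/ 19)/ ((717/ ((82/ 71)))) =99302/ 967233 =0.10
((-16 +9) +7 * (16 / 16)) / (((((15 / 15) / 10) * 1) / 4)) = 0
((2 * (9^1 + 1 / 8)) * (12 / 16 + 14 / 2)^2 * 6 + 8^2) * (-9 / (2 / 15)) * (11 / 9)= -35063655 / 64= -547869.61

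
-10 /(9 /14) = -140 /9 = -15.56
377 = 377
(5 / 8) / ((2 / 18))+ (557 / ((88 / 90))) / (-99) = -125 / 968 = -0.13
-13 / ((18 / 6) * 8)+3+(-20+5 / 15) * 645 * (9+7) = -4870981 / 24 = -202957.54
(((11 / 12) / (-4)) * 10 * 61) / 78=-3355 / 1872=-1.79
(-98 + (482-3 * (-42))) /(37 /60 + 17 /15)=2040 /7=291.43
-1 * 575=-575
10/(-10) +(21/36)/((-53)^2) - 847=-848.00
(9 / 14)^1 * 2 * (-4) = -36 / 7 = -5.14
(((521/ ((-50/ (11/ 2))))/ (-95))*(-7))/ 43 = -40117/ 408500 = -0.10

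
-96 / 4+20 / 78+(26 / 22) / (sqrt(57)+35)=-11879503 / 501072 - 13*sqrt(57) / 12848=-23.72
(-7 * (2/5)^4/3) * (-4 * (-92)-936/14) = -33728/1875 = -17.99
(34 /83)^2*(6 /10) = 0.10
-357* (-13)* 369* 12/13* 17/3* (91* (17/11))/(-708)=-1154815389/649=-1779376.56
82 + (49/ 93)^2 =711619/ 8649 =82.28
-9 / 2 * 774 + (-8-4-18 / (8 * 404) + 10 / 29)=-163773781 / 46864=-3494.66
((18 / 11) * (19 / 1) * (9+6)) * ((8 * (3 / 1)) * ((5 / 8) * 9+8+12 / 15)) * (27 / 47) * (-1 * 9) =-431569458 / 517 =-834757.17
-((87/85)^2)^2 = -57289761/52200625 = -1.10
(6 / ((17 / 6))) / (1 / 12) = 432 / 17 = 25.41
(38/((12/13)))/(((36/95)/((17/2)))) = 398905/432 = 923.39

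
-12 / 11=-1.09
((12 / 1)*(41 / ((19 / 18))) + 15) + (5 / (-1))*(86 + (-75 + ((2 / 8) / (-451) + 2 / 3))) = 43473077 / 102828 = 422.77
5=5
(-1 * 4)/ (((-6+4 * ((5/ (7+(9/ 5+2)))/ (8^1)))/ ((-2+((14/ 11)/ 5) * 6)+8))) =178848/ 34265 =5.22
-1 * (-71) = 71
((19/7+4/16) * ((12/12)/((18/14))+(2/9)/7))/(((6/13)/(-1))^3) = -3099967/127008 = -24.41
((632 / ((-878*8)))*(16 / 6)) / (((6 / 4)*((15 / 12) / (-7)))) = 17696 / 19755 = 0.90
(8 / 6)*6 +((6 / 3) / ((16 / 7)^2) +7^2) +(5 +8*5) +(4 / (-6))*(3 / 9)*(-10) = 120505 / 1152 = 104.61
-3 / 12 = -1 / 4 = -0.25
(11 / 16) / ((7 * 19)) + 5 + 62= 142587 / 2128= 67.01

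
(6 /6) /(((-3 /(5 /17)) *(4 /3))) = -5 /68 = -0.07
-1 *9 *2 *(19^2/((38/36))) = -6156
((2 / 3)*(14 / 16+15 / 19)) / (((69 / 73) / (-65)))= -76.31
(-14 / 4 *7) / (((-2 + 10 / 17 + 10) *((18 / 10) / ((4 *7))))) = -29155 / 657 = -44.38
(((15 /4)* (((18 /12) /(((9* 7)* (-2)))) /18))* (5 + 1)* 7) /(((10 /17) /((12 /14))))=-17 /112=-0.15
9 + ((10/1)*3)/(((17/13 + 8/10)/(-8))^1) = -14367/137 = -104.87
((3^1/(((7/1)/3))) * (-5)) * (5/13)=-225/91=-2.47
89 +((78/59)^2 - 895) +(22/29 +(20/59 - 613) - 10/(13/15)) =-1873614459/1312337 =-1427.69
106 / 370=53 / 185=0.29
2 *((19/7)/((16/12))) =57/14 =4.07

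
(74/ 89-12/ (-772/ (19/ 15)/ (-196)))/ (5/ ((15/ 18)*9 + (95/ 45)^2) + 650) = -251835181/ 54101538050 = -0.00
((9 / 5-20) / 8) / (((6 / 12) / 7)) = -637 / 20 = -31.85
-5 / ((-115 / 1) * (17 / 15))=15 / 391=0.04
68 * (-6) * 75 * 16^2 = -7833600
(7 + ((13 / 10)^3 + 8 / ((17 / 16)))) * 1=284349 / 17000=16.73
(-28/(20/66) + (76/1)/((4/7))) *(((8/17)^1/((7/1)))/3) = 232/255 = 0.91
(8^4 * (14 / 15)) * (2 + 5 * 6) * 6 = 3670016 / 5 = 734003.20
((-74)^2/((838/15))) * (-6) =-246420/419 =-588.11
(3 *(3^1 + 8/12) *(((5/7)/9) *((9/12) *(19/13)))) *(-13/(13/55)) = -52.63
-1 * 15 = -15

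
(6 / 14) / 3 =1 / 7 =0.14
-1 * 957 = -957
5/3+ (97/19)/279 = 8932/5301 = 1.68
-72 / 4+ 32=14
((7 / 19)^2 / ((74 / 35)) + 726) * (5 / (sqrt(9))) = 96980395 / 80142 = 1210.11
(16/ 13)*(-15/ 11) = -1.68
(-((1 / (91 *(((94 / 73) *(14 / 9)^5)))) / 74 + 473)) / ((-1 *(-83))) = -161028332763569 / 28256556578432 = -5.70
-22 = -22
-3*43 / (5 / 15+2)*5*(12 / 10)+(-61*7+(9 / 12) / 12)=-84969 / 112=-758.65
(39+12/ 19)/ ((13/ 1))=753/ 247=3.05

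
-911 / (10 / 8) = -3644 / 5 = -728.80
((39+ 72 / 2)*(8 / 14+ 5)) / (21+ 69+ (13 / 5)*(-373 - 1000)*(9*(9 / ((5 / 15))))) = -1625 / 3373111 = -0.00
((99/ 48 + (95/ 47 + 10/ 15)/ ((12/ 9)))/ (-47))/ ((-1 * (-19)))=-3067/ 671536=-0.00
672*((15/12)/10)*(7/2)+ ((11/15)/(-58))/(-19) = 4859831/16530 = 294.00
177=177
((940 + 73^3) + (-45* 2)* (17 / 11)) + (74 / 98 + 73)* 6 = 210350377 / 539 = 390260.44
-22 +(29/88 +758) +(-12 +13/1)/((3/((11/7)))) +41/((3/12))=900.85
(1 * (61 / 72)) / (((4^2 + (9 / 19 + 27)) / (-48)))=-1159 / 1239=-0.94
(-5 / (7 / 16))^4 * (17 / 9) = 696320000 / 21609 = 32223.61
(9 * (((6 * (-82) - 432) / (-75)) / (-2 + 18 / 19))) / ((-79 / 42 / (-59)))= -32627826 / 9875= -3304.08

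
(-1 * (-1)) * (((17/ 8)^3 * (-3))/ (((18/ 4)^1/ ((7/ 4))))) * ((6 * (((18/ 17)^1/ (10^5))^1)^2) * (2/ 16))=-9639/ 10240000000000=-0.00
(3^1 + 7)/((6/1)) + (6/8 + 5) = 89/12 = 7.42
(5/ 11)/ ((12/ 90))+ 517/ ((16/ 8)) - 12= 2749/ 11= 249.91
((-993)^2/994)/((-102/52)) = -4272879/8449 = -505.73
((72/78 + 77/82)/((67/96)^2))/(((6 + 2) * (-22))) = -571680/26319007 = -0.02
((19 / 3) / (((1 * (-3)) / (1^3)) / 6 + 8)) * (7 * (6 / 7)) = 76 / 15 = 5.07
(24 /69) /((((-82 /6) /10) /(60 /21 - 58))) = 92640 /6601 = 14.03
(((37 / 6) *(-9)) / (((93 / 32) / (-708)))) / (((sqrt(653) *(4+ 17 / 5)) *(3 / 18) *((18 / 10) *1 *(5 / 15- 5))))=-283200 *sqrt(653) / 141701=-51.07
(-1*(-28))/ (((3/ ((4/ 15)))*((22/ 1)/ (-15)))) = -56/ 33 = -1.70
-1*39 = -39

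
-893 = -893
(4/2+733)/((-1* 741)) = -245/247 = -0.99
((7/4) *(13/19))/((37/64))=1456/703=2.07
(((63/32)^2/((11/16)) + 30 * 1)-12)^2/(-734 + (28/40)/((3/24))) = -461538135/601677824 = -0.77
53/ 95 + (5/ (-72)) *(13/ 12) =39617/ 82080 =0.48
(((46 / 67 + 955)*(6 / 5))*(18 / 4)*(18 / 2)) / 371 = 15559533 / 124285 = 125.19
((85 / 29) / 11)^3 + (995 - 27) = 31423596837 / 32461759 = 968.02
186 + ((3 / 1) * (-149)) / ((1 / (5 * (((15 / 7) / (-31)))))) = 73887 / 217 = 340.49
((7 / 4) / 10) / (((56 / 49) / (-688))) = -2107 / 20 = -105.35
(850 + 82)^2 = 868624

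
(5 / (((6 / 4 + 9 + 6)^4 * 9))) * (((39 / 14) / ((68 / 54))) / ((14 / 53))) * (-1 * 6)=-13780 / 36587859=-0.00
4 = 4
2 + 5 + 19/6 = 61/6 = 10.17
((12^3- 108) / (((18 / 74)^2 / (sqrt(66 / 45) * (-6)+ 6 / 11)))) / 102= 27380 / 187- 5476 * sqrt(330) / 51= -1804.10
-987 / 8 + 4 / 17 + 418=294.86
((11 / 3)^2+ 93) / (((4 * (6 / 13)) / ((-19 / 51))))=-118313 / 5508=-21.48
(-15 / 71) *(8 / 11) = -120 / 781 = -0.15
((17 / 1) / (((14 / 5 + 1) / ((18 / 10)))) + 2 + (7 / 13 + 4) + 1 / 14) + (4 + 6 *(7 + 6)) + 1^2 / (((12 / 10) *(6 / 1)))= 6025307 / 62244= 96.80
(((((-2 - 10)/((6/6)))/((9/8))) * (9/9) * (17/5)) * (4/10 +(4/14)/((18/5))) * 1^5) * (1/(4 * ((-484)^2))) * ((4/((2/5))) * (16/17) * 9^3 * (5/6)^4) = -18875/307461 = -0.06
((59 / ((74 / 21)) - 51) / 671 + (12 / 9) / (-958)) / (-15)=3742103 / 1070291970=0.00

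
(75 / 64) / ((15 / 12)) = 15 / 16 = 0.94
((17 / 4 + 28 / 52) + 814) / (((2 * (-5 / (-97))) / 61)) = 251928109 / 520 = 484477.13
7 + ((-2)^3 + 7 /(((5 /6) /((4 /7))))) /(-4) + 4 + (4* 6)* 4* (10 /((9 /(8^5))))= 52428977 /15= 3495265.13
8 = 8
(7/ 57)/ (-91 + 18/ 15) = -35/ 25593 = -0.00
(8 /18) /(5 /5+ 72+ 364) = 4 /3933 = 0.00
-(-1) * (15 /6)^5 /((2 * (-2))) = -3125 /128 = -24.41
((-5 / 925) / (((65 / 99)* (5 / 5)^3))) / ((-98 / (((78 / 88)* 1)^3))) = 41067 / 701993600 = 0.00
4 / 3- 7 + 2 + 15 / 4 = 1 / 12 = 0.08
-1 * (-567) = 567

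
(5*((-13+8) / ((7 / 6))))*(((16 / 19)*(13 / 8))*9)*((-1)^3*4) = 140400 / 133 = 1055.64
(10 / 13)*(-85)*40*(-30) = 1020000 / 13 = 78461.54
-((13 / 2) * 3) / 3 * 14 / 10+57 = 479 / 10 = 47.90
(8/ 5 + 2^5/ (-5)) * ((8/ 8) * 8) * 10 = -384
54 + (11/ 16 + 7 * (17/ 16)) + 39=809/ 8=101.12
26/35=0.74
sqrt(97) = 9.85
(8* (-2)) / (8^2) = -1 / 4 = -0.25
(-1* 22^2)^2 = 234256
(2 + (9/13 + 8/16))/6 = 83/156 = 0.53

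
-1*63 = -63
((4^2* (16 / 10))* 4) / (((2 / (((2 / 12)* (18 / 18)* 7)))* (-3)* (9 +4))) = -896 / 585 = -1.53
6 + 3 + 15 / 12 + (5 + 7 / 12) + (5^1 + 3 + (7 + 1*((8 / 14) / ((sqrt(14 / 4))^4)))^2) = 51875141 / 705894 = 73.49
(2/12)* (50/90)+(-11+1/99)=-6473/594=-10.90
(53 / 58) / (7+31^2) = 53 / 56144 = 0.00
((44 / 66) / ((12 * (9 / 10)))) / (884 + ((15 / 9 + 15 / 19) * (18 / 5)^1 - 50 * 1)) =95 / 1297134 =0.00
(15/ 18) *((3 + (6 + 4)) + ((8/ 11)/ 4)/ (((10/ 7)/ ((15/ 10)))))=1451/ 132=10.99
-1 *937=-937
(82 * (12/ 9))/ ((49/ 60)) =6560/ 49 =133.88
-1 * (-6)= 6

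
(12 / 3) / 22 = 2 / 11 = 0.18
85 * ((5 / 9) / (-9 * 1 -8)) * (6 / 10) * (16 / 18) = -40 / 27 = -1.48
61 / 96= 0.64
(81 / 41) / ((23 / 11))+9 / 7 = 2.23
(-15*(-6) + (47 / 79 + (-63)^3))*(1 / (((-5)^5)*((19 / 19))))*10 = 39493112 / 49375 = 799.86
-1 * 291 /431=-291 /431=-0.68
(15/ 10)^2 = 9/ 4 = 2.25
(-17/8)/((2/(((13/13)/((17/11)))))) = -11/16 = -0.69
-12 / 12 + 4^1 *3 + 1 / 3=34 / 3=11.33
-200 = -200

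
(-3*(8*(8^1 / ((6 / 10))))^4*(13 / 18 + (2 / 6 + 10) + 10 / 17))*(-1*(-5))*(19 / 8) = -221829529600000 / 4131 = -53698748390.22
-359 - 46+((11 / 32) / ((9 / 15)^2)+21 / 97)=-11281357 / 27936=-403.83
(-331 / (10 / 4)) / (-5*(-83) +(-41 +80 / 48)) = -1986 / 5635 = -0.35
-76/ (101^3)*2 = -152/ 1030301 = -0.00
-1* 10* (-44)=440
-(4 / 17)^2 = -16 / 289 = -0.06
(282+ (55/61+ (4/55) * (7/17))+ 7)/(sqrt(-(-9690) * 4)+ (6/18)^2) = -148826232/179064747565+ 2678872176 * sqrt(9690)/179064747565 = 1.47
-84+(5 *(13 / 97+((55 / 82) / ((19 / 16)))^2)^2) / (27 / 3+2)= -3198030777656545951 / 38114127669584219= -83.91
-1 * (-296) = 296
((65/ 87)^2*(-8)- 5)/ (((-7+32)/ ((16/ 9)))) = -229264/ 340605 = -0.67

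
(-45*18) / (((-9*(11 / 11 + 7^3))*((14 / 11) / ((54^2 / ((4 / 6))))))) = 1082565 / 1204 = 899.14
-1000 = -1000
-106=-106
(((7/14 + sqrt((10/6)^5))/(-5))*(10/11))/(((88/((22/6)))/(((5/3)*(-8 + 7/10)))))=73/1584 + 1825*sqrt(15)/21384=0.38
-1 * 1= -1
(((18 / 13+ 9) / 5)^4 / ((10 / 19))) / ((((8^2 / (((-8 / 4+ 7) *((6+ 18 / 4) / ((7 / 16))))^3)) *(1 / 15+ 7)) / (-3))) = -613415774250 / 1513733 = -405233.80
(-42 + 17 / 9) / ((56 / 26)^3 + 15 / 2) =-1586234 / 691731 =-2.29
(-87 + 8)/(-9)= 79/9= 8.78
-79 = -79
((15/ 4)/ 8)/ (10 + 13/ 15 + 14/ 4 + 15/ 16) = 225/ 7346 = 0.03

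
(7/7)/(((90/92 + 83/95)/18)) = 78660/8093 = 9.72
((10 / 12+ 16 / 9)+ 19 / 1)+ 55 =1379 / 18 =76.61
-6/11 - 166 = -166.55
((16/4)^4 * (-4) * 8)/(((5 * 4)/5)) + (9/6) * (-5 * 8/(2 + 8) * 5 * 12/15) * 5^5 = -77048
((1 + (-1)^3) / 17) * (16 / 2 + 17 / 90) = 0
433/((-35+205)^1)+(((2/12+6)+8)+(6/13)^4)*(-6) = -401661457/4855370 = -82.73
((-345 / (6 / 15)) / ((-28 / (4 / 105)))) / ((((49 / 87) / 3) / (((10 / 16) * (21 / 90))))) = 10005 / 10976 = 0.91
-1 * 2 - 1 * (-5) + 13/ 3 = 22/ 3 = 7.33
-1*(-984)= 984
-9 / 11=-0.82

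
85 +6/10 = 428/5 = 85.60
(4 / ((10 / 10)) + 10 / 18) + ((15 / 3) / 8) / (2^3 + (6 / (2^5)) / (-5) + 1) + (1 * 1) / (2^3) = 81743 / 17208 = 4.75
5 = 5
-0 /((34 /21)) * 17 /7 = 0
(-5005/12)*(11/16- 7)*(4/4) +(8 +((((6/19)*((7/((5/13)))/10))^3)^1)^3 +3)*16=663876687615041273291275333211/236343528646728515625000000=2808.95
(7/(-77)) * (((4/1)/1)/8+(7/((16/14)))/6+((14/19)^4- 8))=38685863/68809488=0.56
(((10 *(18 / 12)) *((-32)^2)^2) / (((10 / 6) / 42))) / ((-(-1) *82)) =4833679.61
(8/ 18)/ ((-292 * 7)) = -1/ 4599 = -0.00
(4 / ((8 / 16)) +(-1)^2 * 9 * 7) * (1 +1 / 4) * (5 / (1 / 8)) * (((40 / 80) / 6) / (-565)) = -355 / 678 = -0.52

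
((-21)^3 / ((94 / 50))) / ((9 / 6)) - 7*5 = -155995 / 47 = -3319.04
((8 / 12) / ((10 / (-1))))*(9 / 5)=-3 / 25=-0.12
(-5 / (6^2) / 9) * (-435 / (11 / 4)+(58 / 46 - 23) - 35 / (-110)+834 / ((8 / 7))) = -309305 / 36432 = -8.49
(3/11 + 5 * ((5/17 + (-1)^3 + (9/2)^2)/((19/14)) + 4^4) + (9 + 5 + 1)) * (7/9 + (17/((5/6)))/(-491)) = 158048106091/157007070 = 1006.63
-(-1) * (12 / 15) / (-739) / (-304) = 1 / 280820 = 0.00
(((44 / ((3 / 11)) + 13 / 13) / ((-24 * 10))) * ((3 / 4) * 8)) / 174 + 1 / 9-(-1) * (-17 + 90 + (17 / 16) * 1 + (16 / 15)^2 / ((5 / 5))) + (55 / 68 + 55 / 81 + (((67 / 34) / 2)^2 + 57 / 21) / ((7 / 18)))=286909774919 / 3326418900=86.25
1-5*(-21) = 106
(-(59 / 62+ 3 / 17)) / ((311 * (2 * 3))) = -1189 / 1966764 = -0.00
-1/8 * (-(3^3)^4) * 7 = 3720087/8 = 465010.88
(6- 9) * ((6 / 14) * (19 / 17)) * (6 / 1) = -1026 / 119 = -8.62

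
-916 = -916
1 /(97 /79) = 79 /97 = 0.81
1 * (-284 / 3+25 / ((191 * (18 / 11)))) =-325189 / 3438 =-94.59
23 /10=2.30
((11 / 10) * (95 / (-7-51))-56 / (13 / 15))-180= -371597 / 1508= -246.42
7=7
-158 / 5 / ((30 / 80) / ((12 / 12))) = -1264 / 15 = -84.27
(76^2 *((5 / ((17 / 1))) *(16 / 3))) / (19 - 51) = -14440 / 51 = -283.14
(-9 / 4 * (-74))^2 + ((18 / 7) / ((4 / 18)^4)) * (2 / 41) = 7971048 / 287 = 27773.69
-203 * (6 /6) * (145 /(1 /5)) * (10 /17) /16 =-735875 /136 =-5410.85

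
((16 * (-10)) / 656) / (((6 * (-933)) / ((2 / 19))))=10 / 2180421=0.00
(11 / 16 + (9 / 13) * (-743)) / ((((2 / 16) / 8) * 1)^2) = -27353344 / 13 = -2104103.38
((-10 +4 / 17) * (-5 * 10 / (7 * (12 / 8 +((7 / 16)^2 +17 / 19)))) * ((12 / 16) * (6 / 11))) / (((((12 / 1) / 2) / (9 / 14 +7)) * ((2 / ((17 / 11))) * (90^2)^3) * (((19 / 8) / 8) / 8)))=4547072 / 8257363186235625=0.00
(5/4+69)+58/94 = 13323/188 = 70.87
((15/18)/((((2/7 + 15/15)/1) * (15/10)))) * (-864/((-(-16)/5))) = -116.67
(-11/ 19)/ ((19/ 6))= -66/ 361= -0.18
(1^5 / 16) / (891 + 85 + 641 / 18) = 9 / 145672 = 0.00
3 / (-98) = -3 / 98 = -0.03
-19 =-19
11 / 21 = 0.52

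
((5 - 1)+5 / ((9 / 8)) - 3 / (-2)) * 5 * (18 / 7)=895 / 7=127.86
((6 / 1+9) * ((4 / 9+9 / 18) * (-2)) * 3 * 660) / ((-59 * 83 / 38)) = 2131800 / 4897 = 435.33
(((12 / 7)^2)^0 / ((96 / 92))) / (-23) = -1 / 24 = -0.04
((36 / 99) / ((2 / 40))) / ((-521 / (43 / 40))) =-86 / 5731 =-0.02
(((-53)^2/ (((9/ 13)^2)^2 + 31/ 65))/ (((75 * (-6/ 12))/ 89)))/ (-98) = 134722237/ 1399440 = 96.27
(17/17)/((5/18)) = 18/5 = 3.60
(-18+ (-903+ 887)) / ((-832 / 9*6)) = 0.06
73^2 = 5329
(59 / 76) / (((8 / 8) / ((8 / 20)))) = 0.31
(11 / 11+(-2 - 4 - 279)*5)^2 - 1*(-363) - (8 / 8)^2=2028138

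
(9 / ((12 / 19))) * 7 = 399 / 4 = 99.75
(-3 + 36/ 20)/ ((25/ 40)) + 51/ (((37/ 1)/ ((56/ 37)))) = 0.17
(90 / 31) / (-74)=-45 / 1147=-0.04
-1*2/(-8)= 1/4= 0.25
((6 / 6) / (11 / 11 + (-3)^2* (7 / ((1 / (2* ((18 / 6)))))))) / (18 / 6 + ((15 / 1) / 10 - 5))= -2 / 379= -0.01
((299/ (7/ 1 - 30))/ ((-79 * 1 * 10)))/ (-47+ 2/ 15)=-0.00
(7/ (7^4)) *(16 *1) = 0.05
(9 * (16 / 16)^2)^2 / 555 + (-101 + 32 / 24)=-55234 / 555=-99.52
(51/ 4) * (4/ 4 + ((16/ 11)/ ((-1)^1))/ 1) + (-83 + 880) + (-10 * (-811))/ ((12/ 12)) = 391653/ 44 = 8901.20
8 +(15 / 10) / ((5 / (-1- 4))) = 13 / 2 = 6.50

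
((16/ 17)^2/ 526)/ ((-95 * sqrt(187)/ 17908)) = -208384 * sqrt(187)/ 122751305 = -0.02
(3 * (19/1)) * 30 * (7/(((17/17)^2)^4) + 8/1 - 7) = 13680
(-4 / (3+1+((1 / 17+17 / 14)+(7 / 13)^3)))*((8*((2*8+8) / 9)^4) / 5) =-68535713792 / 1149741945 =-59.61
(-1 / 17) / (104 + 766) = -1 / 14790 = -0.00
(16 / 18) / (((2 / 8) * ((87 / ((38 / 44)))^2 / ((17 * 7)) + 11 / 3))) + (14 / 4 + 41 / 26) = 175960990 / 34388211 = 5.12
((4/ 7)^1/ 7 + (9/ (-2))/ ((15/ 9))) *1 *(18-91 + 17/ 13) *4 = 2391512/ 3185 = 750.87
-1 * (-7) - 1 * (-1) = 8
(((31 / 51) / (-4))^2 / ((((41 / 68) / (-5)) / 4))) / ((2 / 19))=-91295 / 12546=-7.28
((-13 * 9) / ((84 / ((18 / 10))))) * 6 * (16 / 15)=-2808 / 175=-16.05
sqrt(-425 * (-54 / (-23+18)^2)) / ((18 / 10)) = 5 * sqrt(102) / 3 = 16.83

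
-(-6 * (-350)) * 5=-10500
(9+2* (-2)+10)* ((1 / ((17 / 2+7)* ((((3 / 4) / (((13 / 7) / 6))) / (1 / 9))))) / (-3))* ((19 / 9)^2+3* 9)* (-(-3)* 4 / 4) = -94640 / 67797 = -1.40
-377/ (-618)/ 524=377/ 323832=0.00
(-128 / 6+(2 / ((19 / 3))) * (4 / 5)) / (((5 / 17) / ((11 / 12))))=-280874 / 4275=-65.70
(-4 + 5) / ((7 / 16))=16 / 7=2.29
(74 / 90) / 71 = 37 / 3195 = 0.01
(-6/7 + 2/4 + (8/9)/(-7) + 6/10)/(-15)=-73/9450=-0.01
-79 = -79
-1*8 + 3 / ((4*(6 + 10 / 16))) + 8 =6 / 53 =0.11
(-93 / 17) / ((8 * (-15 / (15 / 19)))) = 93 / 2584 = 0.04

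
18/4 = 9/2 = 4.50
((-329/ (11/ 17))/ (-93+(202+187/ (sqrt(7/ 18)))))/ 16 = 4267459/ 96144400 - 285243 *sqrt(14)/ 8740400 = -0.08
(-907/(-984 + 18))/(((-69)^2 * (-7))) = -907/32193882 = -0.00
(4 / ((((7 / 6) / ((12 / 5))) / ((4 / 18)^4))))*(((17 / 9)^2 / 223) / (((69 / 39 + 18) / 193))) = 371251712 / 118445503365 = 0.00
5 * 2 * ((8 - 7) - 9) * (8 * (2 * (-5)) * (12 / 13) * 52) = 307200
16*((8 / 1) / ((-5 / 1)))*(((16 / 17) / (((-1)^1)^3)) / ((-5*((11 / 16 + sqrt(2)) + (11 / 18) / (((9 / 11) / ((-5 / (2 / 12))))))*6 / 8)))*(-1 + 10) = 4586471424*sqrt(2) / 37258662425 + 99617734656 / 37258662425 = 2.85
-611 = -611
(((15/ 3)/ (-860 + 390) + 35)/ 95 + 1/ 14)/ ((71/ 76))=54976/ 116795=0.47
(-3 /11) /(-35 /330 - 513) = 18 /33865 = 0.00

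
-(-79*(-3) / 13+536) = -7205 / 13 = -554.23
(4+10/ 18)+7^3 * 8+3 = 24764/ 9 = 2751.56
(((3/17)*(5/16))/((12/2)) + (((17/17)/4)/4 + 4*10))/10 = 21799/5440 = 4.01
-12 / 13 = -0.92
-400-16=-416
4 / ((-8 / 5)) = -5 / 2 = -2.50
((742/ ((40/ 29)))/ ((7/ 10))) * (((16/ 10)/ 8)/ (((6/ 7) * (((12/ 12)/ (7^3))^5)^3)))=1151287284693491240881037435841545626738513/ 60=19188121411558187348017290000000000000000.00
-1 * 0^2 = 0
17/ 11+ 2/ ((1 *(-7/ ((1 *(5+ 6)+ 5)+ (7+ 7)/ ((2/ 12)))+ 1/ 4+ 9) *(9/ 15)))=1.91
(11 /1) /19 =11 /19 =0.58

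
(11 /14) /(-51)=-11 /714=-0.02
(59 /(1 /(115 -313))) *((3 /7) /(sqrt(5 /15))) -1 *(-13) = 13 -35046 *sqrt(3) /7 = -8658.64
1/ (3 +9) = 1/ 12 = 0.08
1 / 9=0.11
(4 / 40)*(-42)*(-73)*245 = 75117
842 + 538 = 1380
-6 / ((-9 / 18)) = 12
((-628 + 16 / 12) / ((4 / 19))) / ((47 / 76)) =-14440 / 3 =-4813.33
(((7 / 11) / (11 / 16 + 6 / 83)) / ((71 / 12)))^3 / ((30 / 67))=15500854352019456 / 2446789480580741945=0.01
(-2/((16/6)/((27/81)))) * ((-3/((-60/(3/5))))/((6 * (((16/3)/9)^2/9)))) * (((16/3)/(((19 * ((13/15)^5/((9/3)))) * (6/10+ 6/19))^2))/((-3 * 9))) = 46708681640625/59360763722244608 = 0.00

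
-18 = -18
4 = 4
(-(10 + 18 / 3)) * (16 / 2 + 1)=-144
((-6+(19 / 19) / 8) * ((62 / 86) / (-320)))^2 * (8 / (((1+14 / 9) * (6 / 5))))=6368547 / 13935247360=0.00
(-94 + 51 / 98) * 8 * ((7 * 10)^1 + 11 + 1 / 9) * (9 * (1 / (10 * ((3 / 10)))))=-26750120 / 147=-181973.61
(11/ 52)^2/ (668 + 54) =121/ 1952288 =0.00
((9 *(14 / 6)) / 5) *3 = 63 / 5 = 12.60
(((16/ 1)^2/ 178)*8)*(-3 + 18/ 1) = 15360/ 89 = 172.58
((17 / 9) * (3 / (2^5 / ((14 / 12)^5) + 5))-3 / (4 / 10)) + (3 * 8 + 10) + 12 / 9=56160227 / 1997202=28.12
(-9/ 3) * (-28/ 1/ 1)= 84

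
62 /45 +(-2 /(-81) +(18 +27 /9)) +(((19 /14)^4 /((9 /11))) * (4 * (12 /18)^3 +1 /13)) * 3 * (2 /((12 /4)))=9971964341 /303390360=32.87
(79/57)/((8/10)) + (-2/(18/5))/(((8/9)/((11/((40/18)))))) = -1.36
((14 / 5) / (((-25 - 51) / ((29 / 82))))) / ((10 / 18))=-1827 / 77900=-0.02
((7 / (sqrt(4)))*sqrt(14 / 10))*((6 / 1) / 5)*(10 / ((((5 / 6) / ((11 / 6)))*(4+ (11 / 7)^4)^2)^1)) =2663338062*sqrt(35) / 14695500625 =1.07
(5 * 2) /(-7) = -10 /7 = -1.43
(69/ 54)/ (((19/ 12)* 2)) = 23/ 57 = 0.40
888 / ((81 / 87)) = 8584 / 9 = 953.78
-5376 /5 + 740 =-1676 /5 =-335.20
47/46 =1.02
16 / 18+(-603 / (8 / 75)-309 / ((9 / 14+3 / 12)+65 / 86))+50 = -827458177 / 142920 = -5789.66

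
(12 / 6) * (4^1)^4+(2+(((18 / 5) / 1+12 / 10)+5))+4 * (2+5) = 2759 / 5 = 551.80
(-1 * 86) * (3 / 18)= -43 / 3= -14.33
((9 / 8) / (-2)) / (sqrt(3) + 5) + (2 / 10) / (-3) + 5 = 9 * sqrt(3) / 352 + 25373 / 5280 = 4.85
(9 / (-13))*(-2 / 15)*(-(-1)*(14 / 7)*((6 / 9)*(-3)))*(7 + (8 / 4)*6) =-456 / 65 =-7.02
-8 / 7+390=2722 / 7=388.86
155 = 155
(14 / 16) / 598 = 7 / 4784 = 0.00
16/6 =8/3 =2.67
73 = 73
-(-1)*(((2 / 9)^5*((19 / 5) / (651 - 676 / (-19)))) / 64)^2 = 130321 / 59335316225658202500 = 0.00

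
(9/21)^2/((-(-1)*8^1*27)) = 1/1176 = 0.00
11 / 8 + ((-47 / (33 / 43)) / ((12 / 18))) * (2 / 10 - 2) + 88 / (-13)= 914973 / 5720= 159.96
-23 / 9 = -2.56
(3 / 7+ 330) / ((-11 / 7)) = -2313 / 11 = -210.27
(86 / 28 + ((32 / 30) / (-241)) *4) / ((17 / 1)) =154549 / 860370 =0.18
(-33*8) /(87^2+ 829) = -132 /4199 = -0.03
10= 10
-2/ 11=-0.18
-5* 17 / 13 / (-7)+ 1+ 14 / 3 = 1802 / 273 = 6.60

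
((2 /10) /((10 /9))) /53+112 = 296809 /2650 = 112.00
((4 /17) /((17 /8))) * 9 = 288 /289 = 1.00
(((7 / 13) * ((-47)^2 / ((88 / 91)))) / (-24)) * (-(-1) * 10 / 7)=-77315 / 1056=-73.21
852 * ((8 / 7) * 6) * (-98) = -572544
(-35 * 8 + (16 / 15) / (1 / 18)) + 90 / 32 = -20639 / 80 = -257.99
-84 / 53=-1.58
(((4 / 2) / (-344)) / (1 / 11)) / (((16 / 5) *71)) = -55 / 195392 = -0.00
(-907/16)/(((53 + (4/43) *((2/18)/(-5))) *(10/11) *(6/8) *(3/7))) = -3003077/820408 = -3.66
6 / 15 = 2 / 5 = 0.40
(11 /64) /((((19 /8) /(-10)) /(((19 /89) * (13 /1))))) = -2.01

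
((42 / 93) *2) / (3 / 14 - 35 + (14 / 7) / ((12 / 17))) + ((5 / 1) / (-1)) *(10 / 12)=-523553 / 124806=-4.19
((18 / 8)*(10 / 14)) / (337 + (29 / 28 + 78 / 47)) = 235 / 49671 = 0.00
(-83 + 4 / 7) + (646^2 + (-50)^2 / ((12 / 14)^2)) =26500090 / 63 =420636.35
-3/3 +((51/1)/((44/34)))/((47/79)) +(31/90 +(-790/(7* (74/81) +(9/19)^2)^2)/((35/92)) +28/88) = 225891132386989249/12202753317726510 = 18.51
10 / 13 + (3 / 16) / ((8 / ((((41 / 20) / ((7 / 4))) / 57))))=851733 / 1106560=0.77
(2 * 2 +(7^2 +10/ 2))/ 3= 58/ 3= 19.33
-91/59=-1.54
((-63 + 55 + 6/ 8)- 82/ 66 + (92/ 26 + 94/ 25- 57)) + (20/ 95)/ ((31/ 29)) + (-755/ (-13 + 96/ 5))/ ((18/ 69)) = -13260650719/ 25268100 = -524.80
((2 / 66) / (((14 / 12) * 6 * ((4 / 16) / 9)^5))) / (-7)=-20155392 / 539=-37394.05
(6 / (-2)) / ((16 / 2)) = -3 / 8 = -0.38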